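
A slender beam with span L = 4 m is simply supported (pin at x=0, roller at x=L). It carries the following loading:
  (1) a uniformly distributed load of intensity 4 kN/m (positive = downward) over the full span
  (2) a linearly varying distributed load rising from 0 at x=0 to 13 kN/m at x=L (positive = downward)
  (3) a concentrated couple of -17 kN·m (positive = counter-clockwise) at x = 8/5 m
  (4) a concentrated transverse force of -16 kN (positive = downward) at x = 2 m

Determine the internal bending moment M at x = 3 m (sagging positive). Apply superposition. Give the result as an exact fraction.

M(3) = 109/8 kN·m

Load 1 — uniform load w=4 kN/m over full span:
  M_1 = wx(L-x)/2 = 4·3·(4-3)/2 = 6 kN·m
Load 2 — triangular load w₀=13 kN/m (0→w₀ over full span):
  M_2 = w₀Lx/6 - w₀x³/(6L) = 13·4·3/6 - 13·3³/(6·4) = 91/8 kN·m
Load 3 — applied couple M₀=-17 kN·m at a=8/5 m (b=L-a=12/5):
  M_3 = M₀x/L - M₀  [x>a] = (-17)·3/4 - (-17) = 17/4 kN·m
Load 4 — point force P=-16 kN at a=2 m (b=L-a=2):
  M_4 = Pa(L-x)/L  [x>a] = (-16)·2·(4-3)/4 = -8 kN·m
Superposition: M = Σ M_i = 109/8 kN·m ≈ 13.625000 kN·m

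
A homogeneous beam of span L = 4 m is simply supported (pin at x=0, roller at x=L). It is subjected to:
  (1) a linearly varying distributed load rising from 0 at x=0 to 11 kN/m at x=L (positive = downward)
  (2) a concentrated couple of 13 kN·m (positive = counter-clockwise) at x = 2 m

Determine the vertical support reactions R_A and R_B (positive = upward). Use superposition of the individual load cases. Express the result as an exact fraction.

R_A = 127/12 kN, R_B = 137/12 kN

Load 1 — triangular load w₀=11 kN/m (0→w₀ over full span):
  R_A = w₀L/6 = 11·4/6 = 22/3 kN
  R_B = w₀L/3 = 11·4/3 = 44/3 kN
Load 2 — applied couple M₀=13 kN·m at a=2 m (b=L-a=2):
  R_A = M₀/L = 13/4 kN
  R_B = -M₀/L = -13/4 kN
Superposition: R_A = 127/12 kN, R_B = 137/12 kN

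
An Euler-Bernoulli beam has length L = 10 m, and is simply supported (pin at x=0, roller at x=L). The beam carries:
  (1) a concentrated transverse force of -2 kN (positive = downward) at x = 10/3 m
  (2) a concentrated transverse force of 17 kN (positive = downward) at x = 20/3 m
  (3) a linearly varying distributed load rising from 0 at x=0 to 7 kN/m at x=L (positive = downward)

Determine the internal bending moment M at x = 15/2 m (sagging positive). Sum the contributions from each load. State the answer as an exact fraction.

Load 1 — point force P=-2 kN at a=10/3 m (b=L-a=20/3):
  M_1 = Pa(L-x)/L  [x>a] = (-2)·(10/3)·(10-(15/2))/10 = -5/3 kN·m
Load 2 — point force P=17 kN at a=20/3 m (b=L-a=10/3):
  M_2 = Pa(L-x)/L  [x>a] = 17·(20/3)·(10-(15/2))/10 = 85/3 kN·m
Load 3 — triangular load w₀=7 kN/m (0→w₀ over full span):
  M_3 = w₀Lx/6 - w₀x³/(6L) = 7·10·(15/2)/6 - 7·(15/2)³/(6·10) = 1225/32 kN·m
Superposition: M = Σ M_i = 6235/96 kN·m ≈ 64.947917 kN·m

M(15/2) = 6235/96 kN·m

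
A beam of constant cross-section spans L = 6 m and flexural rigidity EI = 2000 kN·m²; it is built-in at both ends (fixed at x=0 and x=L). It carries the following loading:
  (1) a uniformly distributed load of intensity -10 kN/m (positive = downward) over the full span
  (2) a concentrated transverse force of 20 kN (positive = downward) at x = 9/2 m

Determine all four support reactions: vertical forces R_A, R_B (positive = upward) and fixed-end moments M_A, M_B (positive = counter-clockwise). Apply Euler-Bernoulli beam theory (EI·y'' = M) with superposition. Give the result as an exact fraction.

R_A = -215/8 kN, M_A = -195/8 kN·m, R_B = -105/8 kN, M_B = 105/8 kN·m

Load 1 — uniform load w=-10 kN/m over full span:
  R_A = wL/2 = (-10)·6/2 = -30 kN
  M_A = wL²/12 = (-10)·6²/12 = -30 kN·m
  R_B = wL/2 = (-10)·6/2 = -30 kN
  M_B = -wL²/12 = -(-10)·6²/12 = 30 kN·m
Load 2 — point force P=20 kN at a=9/2 m (b=L-a=3/2):
  R_A = Pb²(3a+b)/L³ = 20·(3/2)²·(3·(9/2)+(3/2))/6³ = 25/8 kN
  M_A = Pab²/L² = 20·(9/2)·(3/2)²/6² = 45/8 kN·m
  R_B = Pa²(a+3b)/L³ = 20·(9/2)²·((9/2)+3·(3/2))/6³ = 135/8 kN
  M_B = -Pa²b/L² = -20·(9/2)²·(3/2)/6² = -135/8 kN·m
Superposition: R_A = -215/8 kN, M_A = -195/8 kN·m, R_B = -105/8 kN, M_B = 105/8 kN·m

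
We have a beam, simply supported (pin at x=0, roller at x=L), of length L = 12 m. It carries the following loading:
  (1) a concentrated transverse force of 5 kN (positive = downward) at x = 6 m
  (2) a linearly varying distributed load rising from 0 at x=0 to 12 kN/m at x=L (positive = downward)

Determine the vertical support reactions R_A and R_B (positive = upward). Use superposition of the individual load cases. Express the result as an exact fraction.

R_A = 53/2 kN, R_B = 101/2 kN

Load 1 — point force P=5 kN at a=6 m (b=L-a=6):
  R_A = Pb/L = 5·6/12 = 5/2 kN
  R_B = Pa/L = 5·6/12 = 5/2 kN
Load 2 — triangular load w₀=12 kN/m (0→w₀ over full span):
  R_A = w₀L/6 = 12·12/6 = 24 kN
  R_B = w₀L/3 = 12·12/3 = 48 kN
Superposition: R_A = 53/2 kN, R_B = 101/2 kN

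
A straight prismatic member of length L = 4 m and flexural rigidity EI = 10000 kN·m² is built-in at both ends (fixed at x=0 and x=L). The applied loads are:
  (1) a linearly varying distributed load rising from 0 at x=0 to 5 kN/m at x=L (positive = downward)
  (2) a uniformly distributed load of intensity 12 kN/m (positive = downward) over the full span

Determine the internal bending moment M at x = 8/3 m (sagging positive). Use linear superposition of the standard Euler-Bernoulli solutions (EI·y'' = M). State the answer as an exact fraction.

Load 1 — triangular load w₀=5 kN/m (0→w₀ over full span):
  M_1 = 3w₀Lx/20 - w₀L²/30 - w₀x³/(6L) = 3·5·4·(8/3)/20 - 5·4²/30 - 5·(8/3)³/(6·4) = 112/81 kN·m
Load 2 — uniform load w=12 kN/m over full span:
  M_2 = wLx/2 - wL²/12 - wx²/2 = 12·4·(8/3)/2 - 12·4²/12 - 12·(8/3)²/2 = 16/3 kN·m
Superposition: M = Σ M_i = 544/81 kN·m ≈ 6.716049 kN·m

M(8/3) = 544/81 kN·m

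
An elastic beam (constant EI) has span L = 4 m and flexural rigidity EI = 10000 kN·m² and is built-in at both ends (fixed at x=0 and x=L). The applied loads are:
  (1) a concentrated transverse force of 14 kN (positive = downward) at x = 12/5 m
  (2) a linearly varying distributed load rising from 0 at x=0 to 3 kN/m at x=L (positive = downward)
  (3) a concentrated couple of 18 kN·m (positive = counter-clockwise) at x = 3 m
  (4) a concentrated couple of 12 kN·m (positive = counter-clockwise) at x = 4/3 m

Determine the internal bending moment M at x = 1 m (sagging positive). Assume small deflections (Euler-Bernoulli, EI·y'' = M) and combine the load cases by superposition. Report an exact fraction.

M(1) = 6129/2000 kN·m

Load 1 — point force P=14 kN at a=12/5 m (b=L-a=8/5):
  M_1 = Pb²(3a+b)x/L³ - Pab²/L²  [x≤a] = 14·(8/5)²·(3·(12/5)+(8/5))·1/4³ - 14·(12/5)·(8/5)²/4² = -56/125 kN·m
Load 2 — triangular load w₀=3 kN/m (0→w₀ over full span):
  M_2 = 3w₀Lx/20 - w₀L²/30 - w₀x³/(6L) = 3·3·4·1/20 - 3·4²/30 - 3·1³/(6·4) = 3/40 kN·m
Load 3 — applied couple M₀=18 kN·m at a=3 m (b=L-a=1):
  M_3 = R_Ax - M_A  [x≤a] with R_A=81/16, M_A=45/8 = (81/16)·1 - (45/8) = -9/16 kN·m
Load 4 — applied couple M₀=12 kN·m at a=4/3 m (b=L-a=8/3):
  M_4 = R_Ax - M_A  [x≤a] with R_A=4, M_A=0 = 4·1 - 0 = 4 kN·m
Superposition: M = Σ M_i = 6129/2000 kN·m ≈ 3.064500 kN·m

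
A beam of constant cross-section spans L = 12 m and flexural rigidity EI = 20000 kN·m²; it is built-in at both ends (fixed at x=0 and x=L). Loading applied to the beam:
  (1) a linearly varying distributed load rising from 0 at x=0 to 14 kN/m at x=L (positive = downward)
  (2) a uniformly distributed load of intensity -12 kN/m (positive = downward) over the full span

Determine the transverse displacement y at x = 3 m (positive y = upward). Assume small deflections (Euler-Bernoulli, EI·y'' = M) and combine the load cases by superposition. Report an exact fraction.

y(3) = 13851/1600000 m

Load 1 — triangular load w₀=14 kN/m (0→w₀ over full span):
  y_1 = -w₀x²(L-x)²(x+2L)/(120LEI) = -14·3²·(12-3)²·(3+2·12)/(120·12·20000) = -15309/1600000 m
Load 2 — uniform load w=-12 kN/m over full span:
  y_2 = -wx²(L-x)²/(24EI) = -(-12)·3²·(12-3)²/(24·20000) = 729/40000 m
Superposition: y = Σ y_i = 13851/1600000 m ≈ 0.008657 m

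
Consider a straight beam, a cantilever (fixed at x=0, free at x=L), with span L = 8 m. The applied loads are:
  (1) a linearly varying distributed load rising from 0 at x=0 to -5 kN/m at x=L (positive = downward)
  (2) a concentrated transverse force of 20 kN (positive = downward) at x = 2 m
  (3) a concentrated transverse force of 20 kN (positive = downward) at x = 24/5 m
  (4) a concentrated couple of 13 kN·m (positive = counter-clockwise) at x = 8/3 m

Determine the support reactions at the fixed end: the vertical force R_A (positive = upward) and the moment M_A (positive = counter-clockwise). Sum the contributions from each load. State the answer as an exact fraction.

Load 1 — triangular load w₀=-5 kN/m (0→w₀ over full span):
  R_A = w₀L/2 = (-5)·8/2 = -20 kN
  M_A = w₀L²/3 = (-5)·8²/3 = -320/3 kN·m
Load 2 — point force P=20 kN at a=2 m (b=L-a=6):
  R_A = P = 20 kN
  M_A = Pa = 20·2 = 40 kN·m
Load 3 — point force P=20 kN at a=24/5 m (b=L-a=16/5):
  R_A = P = 20 kN
  M_A = Pa = 20·(24/5) = 96 kN·m
Load 4 — applied couple M₀=13 kN·m at a=8/3 m (b=L-a=16/3):
  R_A = 0 kN
  M_A = -M₀ = -13 kN·m
Superposition: R_A = 20 kN, M_A = 49/3 kN·m

R_A = 20 kN, M_A = 49/3 kN·m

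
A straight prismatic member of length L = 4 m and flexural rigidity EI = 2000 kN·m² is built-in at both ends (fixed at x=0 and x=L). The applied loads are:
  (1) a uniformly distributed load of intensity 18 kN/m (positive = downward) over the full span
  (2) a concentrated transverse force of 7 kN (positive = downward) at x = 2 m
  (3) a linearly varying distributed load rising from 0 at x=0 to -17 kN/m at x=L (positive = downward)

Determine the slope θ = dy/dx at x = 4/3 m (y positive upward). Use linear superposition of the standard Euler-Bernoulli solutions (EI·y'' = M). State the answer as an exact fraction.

θ(4/3) = -3089/1215000 rad

Load 1 — uniform load w=18 kN/m over full span:
  θ_1 = -wx(L-x)(L-2x)/(12EI) = -18·(4/3)·(4-(4/3))·(4-2·(4/3))/(12·2000) = -4/1125 rad
Load 2 — point force P=7 kN at a=2 m (b=L-a=2):
  θ_2 = -Pb²x(2aL-(3a+b)x)/(2L³EI)  [x≤a] = -7·2²·(4/3)·(2·2·4-(3·2+2)·(4/3))/(2·4³·2000) = -7/9000 rad
Load 3 — triangular load w₀=-17 kN/m (0→w₀ over full span):
  θ_3 = -w₀(2x(L-x)(L-2x)(x+2L)+x²(L-x)²)/(120LEI) = -(-17)·(2·(4/3)·(4-(4/3))·(4-2·(4/3))·((4/3)+2·4)+(4/3)²·(4-(4/3))²)/(120·4·2000) = 272/151875 rad
Superposition: θ = Σ θ_i = -3089/1215000 rad ≈ -0.002542 rad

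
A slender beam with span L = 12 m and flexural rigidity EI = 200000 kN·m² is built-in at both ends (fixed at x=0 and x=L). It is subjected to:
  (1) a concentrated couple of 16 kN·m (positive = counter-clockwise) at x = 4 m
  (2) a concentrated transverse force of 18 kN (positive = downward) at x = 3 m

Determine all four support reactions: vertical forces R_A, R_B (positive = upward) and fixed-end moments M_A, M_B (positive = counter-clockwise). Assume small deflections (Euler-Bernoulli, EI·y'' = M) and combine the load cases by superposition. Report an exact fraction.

R_A = 2443/144 kN, M_A = 243/8 kN·m, R_B = 149/144 kN, M_B = -115/24 kN·m

Load 1 — applied couple M₀=16 kN·m at a=4 m (b=L-a=8):
  R_A = 6M₀ab/L³ = 6·16·4·8/12³ = 16/9 kN
  M_A = M₀b(2a-b)/L² = 16·8·(2·4-8)/12² = 0 kN·m
  R_B = -6M₀ab/L³ = -6·16·4·8/12³ = -16/9 kN
  M_B = M₀a(2b-a)/L² = 16·4·(2·8-4)/12² = 16/3 kN·m
Load 2 — point force P=18 kN at a=3 m (b=L-a=9):
  R_A = Pb²(3a+b)/L³ = 18·9²·(3·3+9)/12³ = 243/16 kN
  M_A = Pab²/L² = 18·3·9²/12² = 243/8 kN·m
  R_B = Pa²(a+3b)/L³ = 18·3²·(3+3·9)/12³ = 45/16 kN
  M_B = -Pa²b/L² = -18·3²·9/12² = -81/8 kN·m
Superposition: R_A = 2443/144 kN, M_A = 243/8 kN·m, R_B = 149/144 kN, M_B = -115/24 kN·m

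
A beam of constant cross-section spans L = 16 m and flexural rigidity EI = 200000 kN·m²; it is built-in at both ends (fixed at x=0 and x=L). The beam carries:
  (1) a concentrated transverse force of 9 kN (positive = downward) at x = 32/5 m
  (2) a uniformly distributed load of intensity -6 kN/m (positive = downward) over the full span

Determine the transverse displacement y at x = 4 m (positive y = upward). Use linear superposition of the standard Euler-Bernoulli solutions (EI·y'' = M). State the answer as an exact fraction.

Load 1 — point force P=9 kN at a=32/5 m (b=L-a=48/5):
  y_1 = -Pb²x²(3aL-(3a+b)x)/(6L³EI)  [x≤a] = -9·(48/5)²·4²·(3·(32/5)·16-(3·(32/5)+(48/5))·4)/(6·16³·200000) = -81/156250 m
Load 2 — uniform load w=-6 kN/m over full span:
  y_2 = -wx²(L-x)²/(24EI) = -(-6)·4²·(16-4)²/(24·200000) = 9/3125 m
Superposition: y = Σ y_i = 369/156250 m ≈ 0.002362 m

y(4) = 369/156250 m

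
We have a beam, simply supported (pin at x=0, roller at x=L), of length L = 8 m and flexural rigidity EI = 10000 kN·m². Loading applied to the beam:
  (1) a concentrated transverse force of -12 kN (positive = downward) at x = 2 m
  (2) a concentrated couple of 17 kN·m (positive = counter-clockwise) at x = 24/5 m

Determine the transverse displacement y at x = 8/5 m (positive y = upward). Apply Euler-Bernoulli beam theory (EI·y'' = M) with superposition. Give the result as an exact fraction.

Load 1 — point force P=-12 kN at a=2 m (b=L-a=6):
  y_1 = -Pbx(L²-b²-x²)/(6LEI)  [x≤a] = -(-12)·6·(8/5)·(8²-6²-(8/5)²)/(6·8·10000) = 477/78125 m
Load 2 — applied couple M₀=17 kN·m at a=24/5 m (b=L-a=16/5):
  y_2 = (M₀x³/(6L)+C₁x)/EI  [x≤a] with C₁=M₀(3b²-L²)/(6L)=-884/75 = (17·(8/5)³/(6·8)+(-884/75)·(8/5))/10000 = -136/78125 m
Superposition: y = Σ y_i = 341/78125 m ≈ 0.004365 m

y(8/5) = 341/78125 m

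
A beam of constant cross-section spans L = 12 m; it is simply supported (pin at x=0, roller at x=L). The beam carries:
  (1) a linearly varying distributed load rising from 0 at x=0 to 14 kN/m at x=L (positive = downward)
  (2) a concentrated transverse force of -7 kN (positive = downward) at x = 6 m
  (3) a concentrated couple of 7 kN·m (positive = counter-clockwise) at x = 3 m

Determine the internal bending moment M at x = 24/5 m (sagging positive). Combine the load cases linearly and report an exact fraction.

M(24/5) = 11487/125 kN·m

Load 1 — triangular load w₀=14 kN/m (0→w₀ over full span):
  M_1 = w₀Lx/6 - w₀x³/(6L) = 14·12·(24/5)/6 - 14·(24/5)³/(6·12) = 14112/125 kN·m
Load 2 — point force P=-7 kN at a=6 m (b=L-a=6):
  M_2 = Pbx/L  [x≤a] = (-7)·6·(24/5)/12 = -84/5 kN·m
Load 3 — applied couple M₀=7 kN·m at a=3 m (b=L-a=9):
  M_3 = M₀x/L - M₀  [x>a] = 7·(24/5)/12 - 7 = -21/5 kN·m
Superposition: M = Σ M_i = 11487/125 kN·m ≈ 91.896000 kN·m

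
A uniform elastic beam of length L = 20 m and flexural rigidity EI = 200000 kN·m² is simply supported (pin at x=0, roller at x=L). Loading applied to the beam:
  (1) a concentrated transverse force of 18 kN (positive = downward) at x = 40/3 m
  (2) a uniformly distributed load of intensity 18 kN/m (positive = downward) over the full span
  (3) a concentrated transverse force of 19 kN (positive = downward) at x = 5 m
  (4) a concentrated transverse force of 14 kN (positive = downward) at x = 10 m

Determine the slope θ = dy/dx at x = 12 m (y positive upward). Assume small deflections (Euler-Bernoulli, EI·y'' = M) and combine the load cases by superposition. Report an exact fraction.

θ(12) = 152879/14400000 rad

Load 1 — point force P=18 kN at a=40/3 m (b=L-a=20/3):
  θ_1 = -Pb(L²-b²-3x²)/(6LEI)  [x≤a] = -18·(20/3)·(20²-(20/3)²-3·12²)/(6·20·200000) = 43/112500 rad
Load 2 — uniform load w=18 kN/m over full span:
  θ_2 = -w(L³-6Lx²+4x³)/(24EI) = -18·(20³-6·20·12²+4·12³)/(24·200000) = 111/12500 rad
Load 3 — point force P=19 kN at a=5 m (b=L-a=15):
  θ_3 = -Pa(2L²-6Lx+3x²+a²)/(6LEI)  [x>a] = -19·5·(2·20²-6·20·12+3·12²+5²)/(6·20·200000) = 1159/1600000 rad
Load 4 — point force P=14 kN at a=10 m (b=L-a=10):
  θ_4 = -Pa(2L²-6Lx+3x²+a²)/(6LEI)  [x>a] = -14·10·(2·20²-6·20·12+3·12²+10²)/(6·20·200000) = 63/100000 rad
Superposition: θ = Σ θ_i = 152879/14400000 rad ≈ 0.010617 rad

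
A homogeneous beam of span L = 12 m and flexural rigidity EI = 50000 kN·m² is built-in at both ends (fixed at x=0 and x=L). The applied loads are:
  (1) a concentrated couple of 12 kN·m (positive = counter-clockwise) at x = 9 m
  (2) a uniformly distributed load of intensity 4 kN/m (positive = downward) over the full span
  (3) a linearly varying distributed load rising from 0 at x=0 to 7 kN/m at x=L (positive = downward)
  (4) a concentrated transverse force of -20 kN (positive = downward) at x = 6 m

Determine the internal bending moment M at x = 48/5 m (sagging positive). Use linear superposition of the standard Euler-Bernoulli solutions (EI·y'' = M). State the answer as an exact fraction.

Load 1 — applied couple M₀=12 kN·m at a=9 m (b=L-a=3):
  M_1 = R_Ax - M_A - M₀  [x>a] with R_A=9/8, M_A=15/4 = (9/8)·(48/5) - (15/4) - 12 = -99/20 kN·m
Load 2 — uniform load w=4 kN/m over full span:
  M_2 = wLx/2 - wL²/12 - wx²/2 = 4·12·(48/5)/2 - 4·12²/12 - 4·(48/5)²/2 = -48/25 kN·m
Load 3 — triangular load w₀=7 kN/m (0→w₀ over full span):
  M_3 = 3w₀Lx/20 - w₀L²/30 - w₀x³/(6L) = 3·7·12·(48/5)/20 - 7·12²/30 - 7·(48/5)³/(6·12) = 168/125 kN·m
Load 4 — point force P=-20 kN at a=6 m (b=L-a=6):
  M_4 = Pa²(a+3b)(L-x)/L³ - Pa²b/L²  [x>a] = (-20)·6²·(6+3·6)·(12-(48/5))/12³ - (-20)·6²·6/12² = 6 kN·m
Superposition: M = Σ M_i = 237/500 kN·m ≈ 0.474000 kN·m

M(48/5) = 237/500 kN·m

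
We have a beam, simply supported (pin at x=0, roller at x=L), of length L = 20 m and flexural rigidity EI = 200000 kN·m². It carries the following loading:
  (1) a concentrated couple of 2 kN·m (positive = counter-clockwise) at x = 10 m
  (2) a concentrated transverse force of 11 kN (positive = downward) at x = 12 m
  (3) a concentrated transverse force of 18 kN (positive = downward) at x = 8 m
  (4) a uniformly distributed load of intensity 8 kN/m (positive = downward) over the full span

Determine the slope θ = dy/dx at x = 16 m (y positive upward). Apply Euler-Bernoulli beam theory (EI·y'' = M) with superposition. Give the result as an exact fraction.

Load 1 — applied couple M₀=2 kN·m at a=10 m (b=L-a=10):
  θ_1 = (M₀x²/(2L)-M₀(x-a)+C₁)/EI  [x>a] with C₁=M₀(3b²-L²)/(6L)=-5/3 = (2·16²/(2·20)-2·(16-10)+(-5/3))/200000 = -13/3000000 rad
Load 2 — point force P=11 kN at a=12 m (b=L-a=8):
  θ_2 = -Pa(2L²-6Lx+3x²+a²)/(6LEI)  [x>a] = -11·12·(2·20²-6·20·16+3·16²+12²)/(6·20·200000) = 143/125000 rad
Load 3 — point force P=18 kN at a=8 m (b=L-a=12):
  θ_3 = -Pa(2L²-6Lx+3x²+a²)/(6LEI)  [x>a] = -18·8·(2·20²-6·20·16+3·16²+8²)/(6·20·200000) = 27/15625 rad
Load 4 — uniform load w=8 kN/m over full span:
  θ_4 = -w(L³-6Lx²+4x³)/(24EI) = -8·(20³-6·20·16²+4·16³)/(24·200000) = 33/3125 rad
Superposition: θ = Σ θ_i = 40283/3000000 rad ≈ 0.013428 rad

θ(16) = 40283/3000000 rad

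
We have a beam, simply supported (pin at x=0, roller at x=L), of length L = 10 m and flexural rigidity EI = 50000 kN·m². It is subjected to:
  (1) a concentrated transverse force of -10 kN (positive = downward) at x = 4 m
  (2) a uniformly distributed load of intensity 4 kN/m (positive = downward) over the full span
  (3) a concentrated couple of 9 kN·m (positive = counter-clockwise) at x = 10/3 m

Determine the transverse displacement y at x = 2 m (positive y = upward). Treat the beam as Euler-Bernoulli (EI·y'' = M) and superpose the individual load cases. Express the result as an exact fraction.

Load 1 — point force P=-10 kN at a=4 m (b=L-a=6):
  y_1 = -Pbx(L²-b²-x²)/(6LEI)  [x≤a] = -(-10)·6·2·(10²-6²-2²)/(6·10·50000) = 3/1250 m
Load 2 — uniform load w=4 kN/m over full span:
  y_2 = -wx(L³-2Lx²+x³)/(24EI) = -4·2·(10³-2·10·2²+2³)/(24·50000) = -58/9375 m
Load 3 — applied couple M₀=9 kN·m at a=10/3 m (b=L-a=20/3):
  y_3 = (M₀x³/(6L)+C₁x)/EI  [x≤a] with C₁=M₀(3b²-L²)/(6L)=5 = (9·2³/(6·10)+5·2)/50000 = 7/31250 m
Superposition: y = Σ y_i = -167/46875 m ≈ -0.003563 m

y(2) = -167/46875 m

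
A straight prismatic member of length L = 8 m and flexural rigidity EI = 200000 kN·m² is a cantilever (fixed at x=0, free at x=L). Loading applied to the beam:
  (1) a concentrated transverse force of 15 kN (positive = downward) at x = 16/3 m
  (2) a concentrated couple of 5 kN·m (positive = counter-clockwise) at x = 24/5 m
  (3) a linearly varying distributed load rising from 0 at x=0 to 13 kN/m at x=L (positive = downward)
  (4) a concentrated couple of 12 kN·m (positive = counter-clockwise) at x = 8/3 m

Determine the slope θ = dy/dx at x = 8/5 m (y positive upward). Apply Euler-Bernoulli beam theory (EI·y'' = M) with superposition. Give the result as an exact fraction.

Load 1 — point force P=15 kN at a=16/3 m (b=L-a=8/3):
  θ_1 = -Px(2a-x)/(2EI)  [x≤a] = -15·(8/5)·(2·(16/3)-(8/5))/(2·200000) = -17/31250 rad
Load 2 — applied couple M₀=5 kN·m at a=24/5 m (b=L-a=16/5):
  θ_2 = M₀x/EI  [x≤a] = 5·(8/5)/200000 = 1/25000 rad
Load 3 — triangular load w₀=13 kN/m (0→w₀ over full span):
  θ_3 = (w₀Lx²/4-w₀L²x/3-w₀x⁴/(24L))/EI = (13·8·(8/5)²/4-13·8²·(8/5)/3-13·(8/5)⁴/(24·8))/200000 = -11063/5859375 rad
Load 4 — applied couple M₀=12 kN·m at a=8/3 m (b=L-a=16/3):
  θ_4 = M₀x/EI  [x≤a] = 12·(8/5)/200000 = 3/31250 rad
Superposition: θ = Σ θ_i = -107629/46875000 rad ≈ -0.002296 rad

θ(8/5) = -107629/46875000 rad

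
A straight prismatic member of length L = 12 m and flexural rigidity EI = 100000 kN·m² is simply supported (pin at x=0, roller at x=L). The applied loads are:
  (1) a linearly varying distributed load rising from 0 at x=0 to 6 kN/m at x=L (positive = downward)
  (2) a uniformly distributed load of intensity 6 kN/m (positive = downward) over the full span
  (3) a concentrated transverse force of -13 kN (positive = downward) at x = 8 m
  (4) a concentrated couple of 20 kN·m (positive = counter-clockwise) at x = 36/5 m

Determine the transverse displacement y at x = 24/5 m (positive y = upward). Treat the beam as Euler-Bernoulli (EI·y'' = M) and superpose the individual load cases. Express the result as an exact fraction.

Load 1 — triangular load w₀=6 kN/m (0→w₀ over full span):
  y_1 = -w₀x(7L⁴-10L²x²+3x⁴)/(360LEI) = -6·(24/5)·(7·12⁴-10·12²·(24/5)²+3·(24/5)⁴)/(360·12·100000) = -369684/48828125 m
Load 2 — uniform load w=6 kN/m over full span:
  y_2 = -wx(L³-2Lx²+x³)/(24EI) = -6·(24/5)·(12³-2·12·(24/5)²+(24/5)³)/(24·100000) = -30132/1953125 m
Load 3 — point force P=-13 kN at a=8 m (b=L-a=4):
  y_3 = -Pbx(L²-b²-x²)/(6LEI)  [x≤a] = -(-13)·4·(24/5)·(12²-4²-(24/5)²)/(6·12·100000) = 4264/1171875 m
Load 4 — applied couple M₀=20 kN·m at a=36/5 m (b=L-a=24/5):
  y_4 = (M₀x³/(6L)+C₁x)/EI  [x≤a] with C₁=M₀(3b²-L²)/(6L)=-104/5 = (20·(24/5)³/(6·12)+(-104/5)·(24/5))/100000 = -54/78125 m
Superposition: y = Σ y_i = -2937202/146484375 m ≈ -0.020051 m

y(24/5) = -2937202/146484375 m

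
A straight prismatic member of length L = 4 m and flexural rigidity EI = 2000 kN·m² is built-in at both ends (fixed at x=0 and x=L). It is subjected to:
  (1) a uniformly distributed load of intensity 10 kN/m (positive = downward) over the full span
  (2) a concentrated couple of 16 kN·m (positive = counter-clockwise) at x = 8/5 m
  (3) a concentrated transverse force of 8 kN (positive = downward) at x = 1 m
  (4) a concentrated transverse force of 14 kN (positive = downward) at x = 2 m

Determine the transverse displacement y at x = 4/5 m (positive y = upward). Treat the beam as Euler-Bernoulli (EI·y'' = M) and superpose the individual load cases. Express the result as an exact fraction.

Load 1 — uniform load w=10 kN/m over full span:
  y_1 = -wx²(L-x)²/(24EI) = -10·(4/5)²·(4-(4/5))²/(24·2000) = -64/46875 m
Load 2 — applied couple M₀=16 kN·m at a=8/5 m (b=L-a=12/5):
  y_2 = (R_Ax³/6 - M_Ax²/2)/EI  [x≤a] with R_A=144/25, M_A=48/25 = ((144/25)·(4/5)³/6 - (48/25)·(4/5)²/2)/2000 = -24/390625 m
Load 3 — point force P=8 kN at a=1 m (b=L-a=3):
  y_3 = -Pb²x²(3aL-(3a+b)x)/(6L³EI)  [x≤a] = -8·3²·(4/5)²·(3·1·4-(3·1+3)·(4/5))/(6·4³·2000) = -27/62500 m
Load 4 — point force P=14 kN at a=2 m (b=L-a=2):
  y_4 = -Pb²x²(3aL-(3a+b)x)/(6L³EI)  [x≤a] = -14·2²·(4/5)²·(3·2·4-(3·2+2)·(4/5))/(6·4³·2000) = -77/93750 m
Superposition: y = Σ y_i = -12563/4687500 m ≈ -0.002680 m

y(4/5) = -12563/4687500 m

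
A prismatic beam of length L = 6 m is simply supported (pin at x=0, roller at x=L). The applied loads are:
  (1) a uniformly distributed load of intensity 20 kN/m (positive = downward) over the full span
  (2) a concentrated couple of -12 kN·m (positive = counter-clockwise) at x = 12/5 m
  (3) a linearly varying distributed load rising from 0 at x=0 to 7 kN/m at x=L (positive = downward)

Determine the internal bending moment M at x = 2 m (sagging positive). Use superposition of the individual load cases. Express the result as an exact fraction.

Load 1 — uniform load w=20 kN/m over full span:
  M_1 = wx(L-x)/2 = 20·2·(6-2)/2 = 80 kN·m
Load 2 — applied couple M₀=-12 kN·m at a=12/5 m (b=L-a=18/5):
  M_2 = M₀x/L  [x≤a] = (-12)·2/6 = -4 kN·m
Load 3 — triangular load w₀=7 kN/m (0→w₀ over full span):
  M_3 = w₀Lx/6 - w₀x³/(6L) = 7·6·2/6 - 7·2³/(6·6) = 112/9 kN·m
Superposition: M = Σ M_i = 796/9 kN·m ≈ 88.444444 kN·m

M(2) = 796/9 kN·m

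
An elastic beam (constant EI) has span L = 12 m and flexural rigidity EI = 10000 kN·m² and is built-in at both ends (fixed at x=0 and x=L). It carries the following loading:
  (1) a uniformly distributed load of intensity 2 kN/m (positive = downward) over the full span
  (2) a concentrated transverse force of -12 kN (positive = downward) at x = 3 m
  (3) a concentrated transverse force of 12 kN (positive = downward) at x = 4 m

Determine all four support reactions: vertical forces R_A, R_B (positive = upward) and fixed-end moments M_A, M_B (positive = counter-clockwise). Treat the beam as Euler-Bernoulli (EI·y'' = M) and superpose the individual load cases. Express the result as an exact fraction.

R_A = 775/72 kN, M_A = 301/12 kN·m, R_B = 953/72 kN, M_B = -335/12 kN·m

Load 1 — uniform load w=2 kN/m over full span:
  R_A = wL/2 = 2·12/2 = 12 kN
  M_A = wL²/12 = 2·12²/12 = 24 kN·m
  R_B = wL/2 = 2·12/2 = 12 kN
  M_B = -wL²/12 = -2·12²/12 = -24 kN·m
Load 2 — point force P=-12 kN at a=3 m (b=L-a=9):
  R_A = Pb²(3a+b)/L³ = (-12)·9²·(3·3+9)/12³ = -81/8 kN
  M_A = Pab²/L² = (-12)·3·9²/12² = -81/4 kN·m
  R_B = Pa²(a+3b)/L³ = (-12)·3²·(3+3·9)/12³ = -15/8 kN
  M_B = -Pa²b/L² = -(-12)·3²·9/12² = 27/4 kN·m
Load 3 — point force P=12 kN at a=4 m (b=L-a=8):
  R_A = Pb²(3a+b)/L³ = 12·8²·(3·4+8)/12³ = 80/9 kN
  M_A = Pab²/L² = 12·4·8²/12² = 64/3 kN·m
  R_B = Pa²(a+3b)/L³ = 12·4²·(4+3·8)/12³ = 28/9 kN
  M_B = -Pa²b/L² = -12·4²·8/12² = -32/3 kN·m
Superposition: R_A = 775/72 kN, M_A = 301/12 kN·m, R_B = 953/72 kN, M_B = -335/12 kN·m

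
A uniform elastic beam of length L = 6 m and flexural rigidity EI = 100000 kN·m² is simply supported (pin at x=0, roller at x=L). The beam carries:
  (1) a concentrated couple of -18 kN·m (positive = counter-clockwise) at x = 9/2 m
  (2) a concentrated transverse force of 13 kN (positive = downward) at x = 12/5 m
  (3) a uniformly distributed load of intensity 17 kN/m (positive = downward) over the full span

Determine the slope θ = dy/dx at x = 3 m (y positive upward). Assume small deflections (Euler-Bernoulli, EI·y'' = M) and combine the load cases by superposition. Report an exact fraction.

Load 1 — applied couple M₀=-18 kN·m at a=9/2 m (b=L-a=3/2):
  θ_1 = (M₀x²/(2L)+C₁)/EI  [x≤a] with C₁=M₀(3b²-L²)/(6L)=117/8 = ((-18)·3²/(2·6)+(117/8))/100000 = 9/800000 rad
Load 2 — point force P=13 kN at a=12/5 m (b=L-a=18/5):
  θ_2 = -Pa(2L²-6Lx+3x²+a²)/(6LEI)  [x>a] = -13·(12/5)·(2·6²-6·6·3+3·3²+(12/5)²)/(6·6·100000) = 351/12500000 rad
Load 3 — uniform load w=17 kN/m over full span:
  θ_3 = -w(L³-6Lx²+4x³)/(24EI) = -17·(6³-6·6·3²+4·3³)/(24·100000) = 0 rad
Superposition: θ = Σ θ_i = 3933/100000000 rad ≈ 0.000039 rad

θ(3) = 3933/100000000 rad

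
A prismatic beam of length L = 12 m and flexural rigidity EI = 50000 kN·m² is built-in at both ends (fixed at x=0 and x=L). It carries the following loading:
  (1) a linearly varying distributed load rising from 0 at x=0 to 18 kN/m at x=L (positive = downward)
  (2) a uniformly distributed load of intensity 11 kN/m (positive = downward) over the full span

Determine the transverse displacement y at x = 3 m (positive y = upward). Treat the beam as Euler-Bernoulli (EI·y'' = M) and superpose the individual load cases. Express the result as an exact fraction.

y(3) = -46413/4000000 m

Load 1 — triangular load w₀=18 kN/m (0→w₀ over full span):
  y_1 = -w₀x²(L-x)²(x+2L)/(120LEI) = -18·3²·(12-3)²·(3+2·12)/(120·12·50000) = -19683/4000000 m
Load 2 — uniform load w=11 kN/m over full span:
  y_2 = -wx²(L-x)²/(24EI) = -11·3²·(12-3)²/(24·50000) = -2673/400000 m
Superposition: y = Σ y_i = -46413/4000000 m ≈ -0.011603 m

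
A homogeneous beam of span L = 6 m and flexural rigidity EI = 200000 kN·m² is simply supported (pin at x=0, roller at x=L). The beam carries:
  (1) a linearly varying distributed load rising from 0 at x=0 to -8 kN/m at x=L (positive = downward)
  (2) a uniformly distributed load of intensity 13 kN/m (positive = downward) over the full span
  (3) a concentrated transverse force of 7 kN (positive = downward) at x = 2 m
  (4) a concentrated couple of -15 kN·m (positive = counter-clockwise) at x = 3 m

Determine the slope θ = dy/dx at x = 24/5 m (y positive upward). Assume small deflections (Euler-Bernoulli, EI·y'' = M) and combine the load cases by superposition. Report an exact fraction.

Load 1 — triangular load w₀=-8 kN/m (0→w₀ over full span):
  θ_1 = -w₀(7L⁴-30L²x²+15x⁴)/(360LEI) = -(-8)·(7·6⁴-30·6²·(24/5)²+15·(24/5)⁴)/(360·6·200000) = -2271/15625000 rad
Load 2 — uniform load w=13 kN/m over full span:
  θ_2 = -w(L³-6Lx²+4x³)/(24EI) = -13·(6³-6·6·(24/5)²+4·(24/5)³)/(24·200000) = 11583/25000000 rad
Load 3 — point force P=7 kN at a=2 m (b=L-a=4):
  θ_3 = -Pa(2L²-6Lx+3x²+a²)/(6LEI)  [x>a] = -7·2·(2·6²-6·6·(24/5)+3·(24/5)²+2²)/(6·6·200000) = 1211/22500000 rad
Load 4 — applied couple M₀=-15 kN·m at a=3 m (b=L-a=3):
  θ_4 = (M₀x²/(2L)-M₀(x-a)+C₁)/EI  [x>a] with C₁=M₀(3b²-L²)/(6L)=15/4 = ((-15)·(24/5)²/(2·6)-(-15)·((24/5)-3)+(15/4))/200000 = 39/4000000 rad
Superposition: θ = Σ θ_i = 1716967/4500000000 rad ≈ 0.000382 rad

θ(24/5) = 1716967/4500000000 rad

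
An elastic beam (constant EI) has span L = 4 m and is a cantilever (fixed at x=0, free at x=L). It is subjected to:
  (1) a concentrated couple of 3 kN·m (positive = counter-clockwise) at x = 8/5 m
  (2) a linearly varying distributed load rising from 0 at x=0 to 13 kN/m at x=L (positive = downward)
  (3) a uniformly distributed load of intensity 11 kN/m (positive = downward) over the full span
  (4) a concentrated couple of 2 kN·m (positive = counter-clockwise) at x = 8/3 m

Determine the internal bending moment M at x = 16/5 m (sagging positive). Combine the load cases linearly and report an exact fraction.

Load 1 — applied couple M₀=3 kN·m at a=8/5 m (b=L-a=12/5):
  M_1 = 0  [x>a] = 0 kN·m
Load 2 — triangular load w₀=13 kN/m (0→w₀ over full span):
  M_2 = w₀Lx/2 - w₀L²/3 - w₀x³/(6L) = 13·4·(16/5)/2 - 13·4²/3 - 13·(16/5)³/(6·4) = -1456/375 kN·m
Load 3 — uniform load w=11 kN/m over full span:
  M_3 = -w(L-x)²/2 = -11·(4-(16/5))²/2 = -88/25 kN·m
Load 4 — applied couple M₀=2 kN·m at a=8/3 m (b=L-a=4/3):
  M_4 = 0  [x>a] = 0 kN·m
Superposition: M = Σ M_i = -2776/375 kN·m ≈ -7.402667 kN·m

M(16/5) = -2776/375 kN·m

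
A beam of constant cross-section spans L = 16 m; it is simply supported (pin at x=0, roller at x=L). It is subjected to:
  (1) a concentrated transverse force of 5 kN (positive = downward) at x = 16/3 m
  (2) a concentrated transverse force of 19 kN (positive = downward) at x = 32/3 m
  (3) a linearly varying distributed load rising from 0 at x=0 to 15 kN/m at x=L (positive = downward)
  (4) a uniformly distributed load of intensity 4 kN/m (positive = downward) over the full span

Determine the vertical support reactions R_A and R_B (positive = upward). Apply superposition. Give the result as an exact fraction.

Load 1 — point force P=5 kN at a=16/3 m (b=L-a=32/3):
  R_A = Pb/L = 5·(32/3)/16 = 10/3 kN
  R_B = Pa/L = 5·(16/3)/16 = 5/3 kN
Load 2 — point force P=19 kN at a=32/3 m (b=L-a=16/3):
  R_A = Pb/L = 19·(16/3)/16 = 19/3 kN
  R_B = Pa/L = 19·(32/3)/16 = 38/3 kN
Load 3 — triangular load w₀=15 kN/m (0→w₀ over full span):
  R_A = w₀L/6 = 15·16/6 = 40 kN
  R_B = w₀L/3 = 15·16/3 = 80 kN
Load 4 — uniform load w=4 kN/m over full span:
  R_A = wL/2 = 4·16/2 = 32 kN
  R_B = wL/2 = 4·16/2 = 32 kN
Superposition: R_A = 245/3 kN, R_B = 379/3 kN

R_A = 245/3 kN, R_B = 379/3 kN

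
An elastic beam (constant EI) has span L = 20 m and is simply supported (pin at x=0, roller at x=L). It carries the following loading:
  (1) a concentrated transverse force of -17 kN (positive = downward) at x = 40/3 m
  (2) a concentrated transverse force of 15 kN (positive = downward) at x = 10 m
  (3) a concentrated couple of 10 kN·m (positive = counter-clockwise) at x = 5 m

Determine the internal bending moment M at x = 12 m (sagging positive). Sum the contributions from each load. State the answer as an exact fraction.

Load 1 — point force P=-17 kN at a=40/3 m (b=L-a=20/3):
  M_1 = Pbx/L  [x≤a] = (-17)·(20/3)·12/20 = -68 kN·m
Load 2 — point force P=15 kN at a=10 m (b=L-a=10):
  M_2 = Pa(L-x)/L  [x>a] = 15·10·(20-12)/20 = 60 kN·m
Load 3 — applied couple M₀=10 kN·m at a=5 m (b=L-a=15):
  M_3 = M₀x/L - M₀  [x>a] = 10·12/20 - 10 = -4 kN·m
Superposition: M = Σ M_i = -12 kN·m ≈ -12.000000 kN·m

M(12) = -12 kN·m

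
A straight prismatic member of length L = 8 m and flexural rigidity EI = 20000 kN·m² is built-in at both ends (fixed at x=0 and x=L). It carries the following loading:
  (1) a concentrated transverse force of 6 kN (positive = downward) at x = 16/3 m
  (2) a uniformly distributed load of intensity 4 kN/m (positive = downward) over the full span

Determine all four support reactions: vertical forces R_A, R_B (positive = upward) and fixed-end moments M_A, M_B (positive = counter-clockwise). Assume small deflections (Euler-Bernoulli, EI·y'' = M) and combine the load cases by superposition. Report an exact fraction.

Load 1 — point force P=6 kN at a=16/3 m (b=L-a=8/3):
  R_A = Pb²(3a+b)/L³ = 6·(8/3)²·(3·(16/3)+(8/3))/8³ = 14/9 kN
  M_A = Pab²/L² = 6·(16/3)·(8/3)²/8² = 32/9 kN·m
  R_B = Pa²(a+3b)/L³ = 6·(16/3)²·((16/3)+3·(8/3))/8³ = 40/9 kN
  M_B = -Pa²b/L² = -6·(16/3)²·(8/3)/8² = -64/9 kN·m
Load 2 — uniform load w=4 kN/m over full span:
  R_A = wL/2 = 4·8/2 = 16 kN
  M_A = wL²/12 = 4·8²/12 = 64/3 kN·m
  R_B = wL/2 = 4·8/2 = 16 kN
  M_B = -wL²/12 = -4·8²/12 = -64/3 kN·m
Superposition: R_A = 158/9 kN, M_A = 224/9 kN·m, R_B = 184/9 kN, M_B = -256/9 kN·m

R_A = 158/9 kN, M_A = 224/9 kN·m, R_B = 184/9 kN, M_B = -256/9 kN·m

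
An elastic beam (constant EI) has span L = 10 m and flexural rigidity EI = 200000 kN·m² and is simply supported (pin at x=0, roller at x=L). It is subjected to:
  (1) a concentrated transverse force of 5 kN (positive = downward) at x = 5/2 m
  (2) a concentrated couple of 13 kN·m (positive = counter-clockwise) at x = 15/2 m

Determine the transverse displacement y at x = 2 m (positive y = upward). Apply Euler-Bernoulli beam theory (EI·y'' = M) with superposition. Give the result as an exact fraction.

Load 1 — point force P=5 kN at a=5/2 m (b=L-a=15/2):
  y_1 = -Pbx(L²-b²-x²)/(6LEI)  [x≤a] = -5·(15/2)·2·(10²-(15/2)²-2²)/(6·10·200000) = -159/640000 m
Load 2 — applied couple M₀=13 kN·m at a=15/2 m (b=L-a=5/2):
  y_2 = (M₀x³/(6L)+C₁x)/EI  [x≤a] with C₁=M₀(3b²-L²)/(6L)=-845/48 = (13·2³/(6·10)+(-845/48)·2)/200000 = -1339/8000000 m
Superposition: y = Σ y_i = -6653/16000000 m ≈ -0.000416 m

y(2) = -6653/16000000 m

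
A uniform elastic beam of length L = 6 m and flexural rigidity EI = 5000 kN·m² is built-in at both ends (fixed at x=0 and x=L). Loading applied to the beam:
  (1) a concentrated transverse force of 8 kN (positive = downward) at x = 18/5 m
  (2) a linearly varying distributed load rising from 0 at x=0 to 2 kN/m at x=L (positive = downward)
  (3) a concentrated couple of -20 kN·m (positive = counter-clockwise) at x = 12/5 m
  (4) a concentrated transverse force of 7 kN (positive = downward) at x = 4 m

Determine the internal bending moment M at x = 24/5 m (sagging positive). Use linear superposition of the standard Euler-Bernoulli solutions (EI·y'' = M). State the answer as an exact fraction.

Load 1 — point force P=8 kN at a=18/5 m (b=L-a=12/5):
  M_1 = Pa²(a+3b)(L-x)/L³ - Pa²b/L²  [x>a] = 8·(18/5)²·((18/5)+3·(12/5))·(6-(24/5))/6³ - 8·(18/5)²·(12/5)/6² = -432/625 kN·m
Load 2 — triangular load w₀=2 kN/m (0→w₀ over full span):
  M_2 = 3w₀Lx/20 - w₀L²/30 - w₀x³/(6L) = 3·2·6·(24/5)/20 - 2·6²/30 - 2·(24/5)³/(6·6) = 12/125 kN·m
Load 3 — applied couple M₀=-20 kN·m at a=12/5 m (b=L-a=18/5):
  M_3 = R_Ax - M_A - M₀  [x>a] with R_A=-24/5, M_A=-12/5 = (-24/5)·(24/5) - (-12/5) - (-20) = -16/25 kN·m
Load 4 — point force P=7 kN at a=4 m (b=L-a=2):
  M_4 = Pa²(a+3b)(L-x)/L³ - Pa²b/L²  [x>a] = 7·4²·(4+3·2)·(6-(24/5))/6³ - 7·4²·2/6² = 0 kN·m
Superposition: M = Σ M_i = -772/625 kN·m ≈ -1.235200 kN·m

M(24/5) = -772/625 kN·m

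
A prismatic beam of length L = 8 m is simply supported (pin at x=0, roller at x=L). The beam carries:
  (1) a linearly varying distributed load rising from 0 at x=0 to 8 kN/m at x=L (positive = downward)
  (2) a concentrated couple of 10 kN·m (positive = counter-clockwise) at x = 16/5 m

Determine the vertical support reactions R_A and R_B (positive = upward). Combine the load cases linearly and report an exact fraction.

Load 1 — triangular load w₀=8 kN/m (0→w₀ over full span):
  R_A = w₀L/6 = 8·8/6 = 32/3 kN
  R_B = w₀L/3 = 8·8/3 = 64/3 kN
Load 2 — applied couple M₀=10 kN·m at a=16/5 m (b=L-a=24/5):
  R_A = M₀/L = 10/8 = 5/4 kN
  R_B = -M₀/L = -10/8 = -5/4 kN
Superposition: R_A = 143/12 kN, R_B = 241/12 kN

R_A = 143/12 kN, R_B = 241/12 kN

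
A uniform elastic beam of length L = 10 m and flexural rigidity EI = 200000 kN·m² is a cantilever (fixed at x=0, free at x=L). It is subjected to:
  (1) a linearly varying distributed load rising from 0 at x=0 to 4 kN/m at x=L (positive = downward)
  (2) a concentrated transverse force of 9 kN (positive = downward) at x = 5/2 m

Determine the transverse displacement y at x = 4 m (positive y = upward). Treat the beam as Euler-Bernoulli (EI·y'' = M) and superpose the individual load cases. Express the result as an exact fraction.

y(4) = -1134971/240000000 m

Load 1 — triangular load w₀=4 kN/m (0→w₀ over full span):
  y_1 = (w₀Lx³/12-w₀L²x²/6-w₀x⁵/(120L))/EI = (4·10·4³/12-4·10²·4²/6-4·4⁵/(120·10))/200000 = -1004/234375 m
Load 2 — point force P=9 kN at a=5/2 m (b=L-a=15/2):
  y_2 = -Pa²(3x-a)/(6EI)  [x>a] = -9·(5/2)²·(3·4-(5/2))/(6·200000) = -57/128000 m
Superposition: y = Σ y_i = -1134971/240000000 m ≈ -0.004729 m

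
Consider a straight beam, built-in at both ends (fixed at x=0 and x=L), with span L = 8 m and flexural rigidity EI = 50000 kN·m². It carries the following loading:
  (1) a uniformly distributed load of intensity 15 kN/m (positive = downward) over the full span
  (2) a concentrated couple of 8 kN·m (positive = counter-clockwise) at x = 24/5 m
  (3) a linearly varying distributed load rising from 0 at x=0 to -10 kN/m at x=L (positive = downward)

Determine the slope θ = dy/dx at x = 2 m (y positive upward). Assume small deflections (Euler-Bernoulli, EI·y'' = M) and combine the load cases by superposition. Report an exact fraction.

θ(2) = -2137/2500000 rad

Load 1 — uniform load w=15 kN/m over full span:
  θ_1 = -wx(L-x)(L-2x)/(12EI) = -15·2·(8-2)·(8-2·2)/(12·50000) = -3/2500 rad
Load 2 — applied couple M₀=8 kN·m at a=24/5 m (b=L-a=16/5):
  θ_2 = (R_Ax²/2 - M_Ax)/EI  [x≤a] with R_A=36/25, M_A=64/25 = ((36/25)·2²/2 - (64/25)·2)/50000 = -7/156250 rad
Load 3 — triangular load w₀=-10 kN/m (0→w₀ over full span):
  θ_3 = -w₀(2x(L-x)(L-2x)(x+2L)+x²(L-x)²)/(120LEI) = -(-10)·(2·2·(8-2)·(8-2·2)·(2+2·8)+2²·(8-2)²)/(120·8·50000) = 39/100000 rad
Superposition: θ = Σ θ_i = -2137/2500000 rad ≈ -0.000855 rad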